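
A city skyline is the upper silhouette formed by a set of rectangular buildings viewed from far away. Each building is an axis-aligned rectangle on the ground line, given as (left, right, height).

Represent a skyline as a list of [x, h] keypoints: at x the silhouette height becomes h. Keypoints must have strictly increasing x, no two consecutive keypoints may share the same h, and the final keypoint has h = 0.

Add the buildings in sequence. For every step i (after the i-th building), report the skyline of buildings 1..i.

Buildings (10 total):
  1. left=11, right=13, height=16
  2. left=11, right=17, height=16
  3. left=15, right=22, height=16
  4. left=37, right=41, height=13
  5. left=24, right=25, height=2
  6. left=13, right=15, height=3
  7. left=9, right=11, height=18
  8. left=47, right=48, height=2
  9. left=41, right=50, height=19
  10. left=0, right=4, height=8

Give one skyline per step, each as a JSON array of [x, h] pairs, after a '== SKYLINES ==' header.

== SKYLINES ==
[[11,16],[13,0]]
[[11,16],[17,0]]
[[11,16],[22,0]]
[[11,16],[22,0],[37,13],[41,0]]
[[11,16],[22,0],[24,2],[25,0],[37,13],[41,0]]
[[11,16],[22,0],[24,2],[25,0],[37,13],[41,0]]
[[9,18],[11,16],[22,0],[24,2],[25,0],[37,13],[41,0]]
[[9,18],[11,16],[22,0],[24,2],[25,0],[37,13],[41,0],[47,2],[48,0]]
[[9,18],[11,16],[22,0],[24,2],[25,0],[37,13],[41,19],[50,0]]
[[0,8],[4,0],[9,18],[11,16],[22,0],[24,2],[25,0],[37,13],[41,19],[50,0]]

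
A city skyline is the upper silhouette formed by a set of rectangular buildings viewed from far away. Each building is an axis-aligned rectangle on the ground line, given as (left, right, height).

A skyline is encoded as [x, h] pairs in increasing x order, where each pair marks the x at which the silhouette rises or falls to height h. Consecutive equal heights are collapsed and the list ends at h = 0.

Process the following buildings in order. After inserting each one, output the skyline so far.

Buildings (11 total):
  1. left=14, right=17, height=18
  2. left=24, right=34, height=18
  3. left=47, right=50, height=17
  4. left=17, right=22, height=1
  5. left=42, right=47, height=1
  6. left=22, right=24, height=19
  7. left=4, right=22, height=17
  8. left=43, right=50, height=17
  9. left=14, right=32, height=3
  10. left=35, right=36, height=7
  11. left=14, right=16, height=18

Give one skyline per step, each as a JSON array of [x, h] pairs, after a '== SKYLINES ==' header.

== SKYLINES ==
[[14,18],[17,0]]
[[14,18],[17,0],[24,18],[34,0]]
[[14,18],[17,0],[24,18],[34,0],[47,17],[50,0]]
[[14,18],[17,1],[22,0],[24,18],[34,0],[47,17],[50,0]]
[[14,18],[17,1],[22,0],[24,18],[34,0],[42,1],[47,17],[50,0]]
[[14,18],[17,1],[22,19],[24,18],[34,0],[42,1],[47,17],[50,0]]
[[4,17],[14,18],[17,17],[22,19],[24,18],[34,0],[42,1],[47,17],[50,0]]
[[4,17],[14,18],[17,17],[22,19],[24,18],[34,0],[42,1],[43,17],[50,0]]
[[4,17],[14,18],[17,17],[22,19],[24,18],[34,0],[42,1],[43,17],[50,0]]
[[4,17],[14,18],[17,17],[22,19],[24,18],[34,0],[35,7],[36,0],[42,1],[43,17],[50,0]]
[[4,17],[14,18],[17,17],[22,19],[24,18],[34,0],[35,7],[36,0],[42,1],[43,17],[50,0]]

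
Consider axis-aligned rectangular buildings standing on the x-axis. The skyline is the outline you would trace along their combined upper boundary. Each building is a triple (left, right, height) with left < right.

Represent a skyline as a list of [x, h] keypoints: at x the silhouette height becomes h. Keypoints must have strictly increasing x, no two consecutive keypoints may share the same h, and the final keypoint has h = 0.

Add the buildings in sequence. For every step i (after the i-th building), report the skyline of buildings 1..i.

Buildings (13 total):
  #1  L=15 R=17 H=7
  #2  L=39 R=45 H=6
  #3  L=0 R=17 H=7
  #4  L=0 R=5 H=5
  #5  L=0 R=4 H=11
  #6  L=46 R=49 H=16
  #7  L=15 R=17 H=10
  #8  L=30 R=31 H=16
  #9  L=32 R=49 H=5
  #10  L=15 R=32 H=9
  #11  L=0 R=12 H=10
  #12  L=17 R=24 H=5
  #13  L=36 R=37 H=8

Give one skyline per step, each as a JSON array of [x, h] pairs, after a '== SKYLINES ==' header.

== SKYLINES ==
[[15,7],[17,0]]
[[15,7],[17,0],[39,6],[45,0]]
[[0,7],[17,0],[39,6],[45,0]]
[[0,7],[17,0],[39,6],[45,0]]
[[0,11],[4,7],[17,0],[39,6],[45,0]]
[[0,11],[4,7],[17,0],[39,6],[45,0],[46,16],[49,0]]
[[0,11],[4,7],[15,10],[17,0],[39,6],[45,0],[46,16],[49,0]]
[[0,11],[4,7],[15,10],[17,0],[30,16],[31,0],[39,6],[45,0],[46,16],[49,0]]
[[0,11],[4,7],[15,10],[17,0],[30,16],[31,0],[32,5],[39,6],[45,5],[46,16],[49,0]]
[[0,11],[4,7],[15,10],[17,9],[30,16],[31,9],[32,5],[39,6],[45,5],[46,16],[49,0]]
[[0,11],[4,10],[12,7],[15,10],[17,9],[30,16],[31,9],[32,5],[39,6],[45,5],[46,16],[49,0]]
[[0,11],[4,10],[12,7],[15,10],[17,9],[30,16],[31,9],[32,5],[39,6],[45,5],[46,16],[49,0]]
[[0,11],[4,10],[12,7],[15,10],[17,9],[30,16],[31,9],[32,5],[36,8],[37,5],[39,6],[45,5],[46,16],[49,0]]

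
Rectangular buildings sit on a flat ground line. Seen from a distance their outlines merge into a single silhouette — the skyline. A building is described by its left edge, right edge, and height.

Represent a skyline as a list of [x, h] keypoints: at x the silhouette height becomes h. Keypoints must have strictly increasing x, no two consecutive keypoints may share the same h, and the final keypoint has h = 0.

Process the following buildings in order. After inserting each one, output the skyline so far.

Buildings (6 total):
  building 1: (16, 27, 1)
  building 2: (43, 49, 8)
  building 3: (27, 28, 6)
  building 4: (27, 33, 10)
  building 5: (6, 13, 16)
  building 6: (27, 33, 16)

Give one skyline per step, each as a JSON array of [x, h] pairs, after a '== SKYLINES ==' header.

== SKYLINES ==
[[16,1],[27,0]]
[[16,1],[27,0],[43,8],[49,0]]
[[16,1],[27,6],[28,0],[43,8],[49,0]]
[[16,1],[27,10],[33,0],[43,8],[49,0]]
[[6,16],[13,0],[16,1],[27,10],[33,0],[43,8],[49,0]]
[[6,16],[13,0],[16,1],[27,16],[33,0],[43,8],[49,0]]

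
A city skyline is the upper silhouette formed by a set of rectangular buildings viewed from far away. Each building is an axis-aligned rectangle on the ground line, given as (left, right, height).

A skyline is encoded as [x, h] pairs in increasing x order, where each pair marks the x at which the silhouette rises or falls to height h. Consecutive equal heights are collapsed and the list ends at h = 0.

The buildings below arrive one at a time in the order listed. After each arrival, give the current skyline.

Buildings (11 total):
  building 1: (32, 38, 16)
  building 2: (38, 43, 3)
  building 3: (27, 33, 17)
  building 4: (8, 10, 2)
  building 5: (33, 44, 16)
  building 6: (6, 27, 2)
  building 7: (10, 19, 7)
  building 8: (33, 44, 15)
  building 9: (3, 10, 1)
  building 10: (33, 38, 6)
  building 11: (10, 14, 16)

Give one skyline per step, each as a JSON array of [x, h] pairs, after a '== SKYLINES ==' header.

== SKYLINES ==
[[32,16],[38,0]]
[[32,16],[38,3],[43,0]]
[[27,17],[33,16],[38,3],[43,0]]
[[8,2],[10,0],[27,17],[33,16],[38,3],[43,0]]
[[8,2],[10,0],[27,17],[33,16],[44,0]]
[[6,2],[27,17],[33,16],[44,0]]
[[6,2],[10,7],[19,2],[27,17],[33,16],[44,0]]
[[6,2],[10,7],[19,2],[27,17],[33,16],[44,0]]
[[3,1],[6,2],[10,7],[19,2],[27,17],[33,16],[44,0]]
[[3,1],[6,2],[10,7],[19,2],[27,17],[33,16],[44,0]]
[[3,1],[6,2],[10,16],[14,7],[19,2],[27,17],[33,16],[44,0]]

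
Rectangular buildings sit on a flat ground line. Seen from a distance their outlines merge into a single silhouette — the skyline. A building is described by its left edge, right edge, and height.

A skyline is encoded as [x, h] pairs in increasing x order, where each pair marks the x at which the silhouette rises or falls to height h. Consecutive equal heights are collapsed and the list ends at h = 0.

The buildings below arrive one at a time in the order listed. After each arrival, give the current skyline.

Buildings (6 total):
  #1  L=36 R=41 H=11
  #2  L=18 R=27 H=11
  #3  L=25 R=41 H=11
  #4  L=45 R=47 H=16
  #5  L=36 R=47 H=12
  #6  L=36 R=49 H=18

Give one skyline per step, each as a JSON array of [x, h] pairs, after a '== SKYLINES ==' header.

== SKYLINES ==
[[36,11],[41,0]]
[[18,11],[27,0],[36,11],[41,0]]
[[18,11],[41,0]]
[[18,11],[41,0],[45,16],[47,0]]
[[18,11],[36,12],[45,16],[47,0]]
[[18,11],[36,18],[49,0]]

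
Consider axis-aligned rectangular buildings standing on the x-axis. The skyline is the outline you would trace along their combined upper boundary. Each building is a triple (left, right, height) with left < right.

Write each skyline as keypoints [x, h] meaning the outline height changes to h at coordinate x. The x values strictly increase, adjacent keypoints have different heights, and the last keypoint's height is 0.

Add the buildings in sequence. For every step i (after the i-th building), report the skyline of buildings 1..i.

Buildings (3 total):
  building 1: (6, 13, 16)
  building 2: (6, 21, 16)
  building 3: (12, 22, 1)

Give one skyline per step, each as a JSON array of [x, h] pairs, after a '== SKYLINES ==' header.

== SKYLINES ==
[[6,16],[13,0]]
[[6,16],[21,0]]
[[6,16],[21,1],[22,0]]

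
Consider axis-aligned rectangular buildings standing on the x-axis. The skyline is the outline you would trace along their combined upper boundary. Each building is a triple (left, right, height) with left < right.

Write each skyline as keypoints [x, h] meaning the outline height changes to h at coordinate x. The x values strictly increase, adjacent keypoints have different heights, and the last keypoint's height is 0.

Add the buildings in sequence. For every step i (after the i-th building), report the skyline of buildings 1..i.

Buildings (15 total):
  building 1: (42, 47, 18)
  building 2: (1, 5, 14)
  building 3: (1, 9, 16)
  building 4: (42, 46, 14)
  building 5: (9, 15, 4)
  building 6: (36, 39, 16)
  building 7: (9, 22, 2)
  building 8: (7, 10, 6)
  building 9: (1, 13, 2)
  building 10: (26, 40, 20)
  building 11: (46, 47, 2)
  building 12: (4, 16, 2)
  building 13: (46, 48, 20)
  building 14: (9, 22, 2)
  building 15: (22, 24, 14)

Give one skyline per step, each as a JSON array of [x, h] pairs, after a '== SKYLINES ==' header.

== SKYLINES ==
[[42,18],[47,0]]
[[1,14],[5,0],[42,18],[47,0]]
[[1,16],[9,0],[42,18],[47,0]]
[[1,16],[9,0],[42,18],[47,0]]
[[1,16],[9,4],[15,0],[42,18],[47,0]]
[[1,16],[9,4],[15,0],[36,16],[39,0],[42,18],[47,0]]
[[1,16],[9,4],[15,2],[22,0],[36,16],[39,0],[42,18],[47,0]]
[[1,16],[9,6],[10,4],[15,2],[22,0],[36,16],[39,0],[42,18],[47,0]]
[[1,16],[9,6],[10,4],[15,2],[22,0],[36,16],[39,0],[42,18],[47,0]]
[[1,16],[9,6],[10,4],[15,2],[22,0],[26,20],[40,0],[42,18],[47,0]]
[[1,16],[9,6],[10,4],[15,2],[22,0],[26,20],[40,0],[42,18],[47,0]]
[[1,16],[9,6],[10,4],[15,2],[22,0],[26,20],[40,0],[42,18],[47,0]]
[[1,16],[9,6],[10,4],[15,2],[22,0],[26,20],[40,0],[42,18],[46,20],[48,0]]
[[1,16],[9,6],[10,4],[15,2],[22,0],[26,20],[40,0],[42,18],[46,20],[48,0]]
[[1,16],[9,6],[10,4],[15,2],[22,14],[24,0],[26,20],[40,0],[42,18],[46,20],[48,0]]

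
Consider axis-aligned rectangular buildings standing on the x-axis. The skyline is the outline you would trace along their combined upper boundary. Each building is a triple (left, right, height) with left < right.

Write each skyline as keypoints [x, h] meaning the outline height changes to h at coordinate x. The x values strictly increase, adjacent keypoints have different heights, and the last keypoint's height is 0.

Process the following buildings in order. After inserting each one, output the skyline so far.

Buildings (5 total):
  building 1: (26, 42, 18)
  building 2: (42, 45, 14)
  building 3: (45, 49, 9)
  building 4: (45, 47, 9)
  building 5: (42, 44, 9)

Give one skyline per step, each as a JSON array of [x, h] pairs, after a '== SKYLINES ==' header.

== SKYLINES ==
[[26,18],[42,0]]
[[26,18],[42,14],[45,0]]
[[26,18],[42,14],[45,9],[49,0]]
[[26,18],[42,14],[45,9],[49,0]]
[[26,18],[42,14],[45,9],[49,0]]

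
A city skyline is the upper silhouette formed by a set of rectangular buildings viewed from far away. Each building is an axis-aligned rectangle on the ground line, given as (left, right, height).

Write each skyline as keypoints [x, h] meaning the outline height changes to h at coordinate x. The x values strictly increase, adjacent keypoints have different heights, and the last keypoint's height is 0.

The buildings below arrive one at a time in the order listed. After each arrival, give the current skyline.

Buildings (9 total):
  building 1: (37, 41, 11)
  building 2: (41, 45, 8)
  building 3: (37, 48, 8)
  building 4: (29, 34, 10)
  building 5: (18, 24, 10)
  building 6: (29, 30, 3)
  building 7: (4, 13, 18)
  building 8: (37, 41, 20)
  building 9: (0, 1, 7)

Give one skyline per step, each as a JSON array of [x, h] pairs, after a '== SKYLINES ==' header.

== SKYLINES ==
[[37,11],[41,0]]
[[37,11],[41,8],[45,0]]
[[37,11],[41,8],[48,0]]
[[29,10],[34,0],[37,11],[41,8],[48,0]]
[[18,10],[24,0],[29,10],[34,0],[37,11],[41,8],[48,0]]
[[18,10],[24,0],[29,10],[34,0],[37,11],[41,8],[48,0]]
[[4,18],[13,0],[18,10],[24,0],[29,10],[34,0],[37,11],[41,8],[48,0]]
[[4,18],[13,0],[18,10],[24,0],[29,10],[34,0],[37,20],[41,8],[48,0]]
[[0,7],[1,0],[4,18],[13,0],[18,10],[24,0],[29,10],[34,0],[37,20],[41,8],[48,0]]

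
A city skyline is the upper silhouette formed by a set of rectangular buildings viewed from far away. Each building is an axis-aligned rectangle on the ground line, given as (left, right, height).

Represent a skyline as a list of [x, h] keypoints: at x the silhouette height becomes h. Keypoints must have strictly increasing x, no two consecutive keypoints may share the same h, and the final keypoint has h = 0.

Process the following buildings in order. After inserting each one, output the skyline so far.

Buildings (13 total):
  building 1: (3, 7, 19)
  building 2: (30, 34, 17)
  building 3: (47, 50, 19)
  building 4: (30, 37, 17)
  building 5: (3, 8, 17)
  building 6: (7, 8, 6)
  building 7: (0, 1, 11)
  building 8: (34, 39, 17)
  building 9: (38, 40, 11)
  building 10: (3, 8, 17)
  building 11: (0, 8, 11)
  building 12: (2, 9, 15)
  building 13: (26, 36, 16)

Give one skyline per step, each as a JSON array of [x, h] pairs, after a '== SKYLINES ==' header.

== SKYLINES ==
[[3,19],[7,0]]
[[3,19],[7,0],[30,17],[34,0]]
[[3,19],[7,0],[30,17],[34,0],[47,19],[50,0]]
[[3,19],[7,0],[30,17],[37,0],[47,19],[50,0]]
[[3,19],[7,17],[8,0],[30,17],[37,0],[47,19],[50,0]]
[[3,19],[7,17],[8,0],[30,17],[37,0],[47,19],[50,0]]
[[0,11],[1,0],[3,19],[7,17],[8,0],[30,17],[37,0],[47,19],[50,0]]
[[0,11],[1,0],[3,19],[7,17],[8,0],[30,17],[39,0],[47,19],[50,0]]
[[0,11],[1,0],[3,19],[7,17],[8,0],[30,17],[39,11],[40,0],[47,19],[50,0]]
[[0,11],[1,0],[3,19],[7,17],[8,0],[30,17],[39,11],[40,0],[47,19],[50,0]]
[[0,11],[3,19],[7,17],[8,0],[30,17],[39,11],[40,0],[47,19],[50,0]]
[[0,11],[2,15],[3,19],[7,17],[8,15],[9,0],[30,17],[39,11],[40,0],[47,19],[50,0]]
[[0,11],[2,15],[3,19],[7,17],[8,15],[9,0],[26,16],[30,17],[39,11],[40,0],[47,19],[50,0]]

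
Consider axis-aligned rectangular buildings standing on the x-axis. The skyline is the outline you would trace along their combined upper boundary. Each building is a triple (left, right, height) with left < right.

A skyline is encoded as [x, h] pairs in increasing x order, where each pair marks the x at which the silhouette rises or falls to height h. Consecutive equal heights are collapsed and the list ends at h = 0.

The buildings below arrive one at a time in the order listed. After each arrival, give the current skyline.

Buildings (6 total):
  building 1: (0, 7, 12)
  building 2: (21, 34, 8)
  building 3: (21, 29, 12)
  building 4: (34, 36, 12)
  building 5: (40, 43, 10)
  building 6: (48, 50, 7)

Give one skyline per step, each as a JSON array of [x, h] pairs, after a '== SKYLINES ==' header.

== SKYLINES ==
[[0,12],[7,0]]
[[0,12],[7,0],[21,8],[34,0]]
[[0,12],[7,0],[21,12],[29,8],[34,0]]
[[0,12],[7,0],[21,12],[29,8],[34,12],[36,0]]
[[0,12],[7,0],[21,12],[29,8],[34,12],[36,0],[40,10],[43,0]]
[[0,12],[7,0],[21,12],[29,8],[34,12],[36,0],[40,10],[43,0],[48,7],[50,0]]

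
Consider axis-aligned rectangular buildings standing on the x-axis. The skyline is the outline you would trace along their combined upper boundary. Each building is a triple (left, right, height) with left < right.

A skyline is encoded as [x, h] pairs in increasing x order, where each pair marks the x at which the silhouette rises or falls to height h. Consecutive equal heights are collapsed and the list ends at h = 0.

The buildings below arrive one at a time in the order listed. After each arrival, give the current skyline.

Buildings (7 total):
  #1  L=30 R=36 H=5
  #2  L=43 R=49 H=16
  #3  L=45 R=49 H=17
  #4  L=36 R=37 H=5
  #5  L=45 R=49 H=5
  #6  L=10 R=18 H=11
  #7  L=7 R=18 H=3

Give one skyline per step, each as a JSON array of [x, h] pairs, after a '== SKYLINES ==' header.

== SKYLINES ==
[[30,5],[36,0]]
[[30,5],[36,0],[43,16],[49,0]]
[[30,5],[36,0],[43,16],[45,17],[49,0]]
[[30,5],[37,0],[43,16],[45,17],[49,0]]
[[30,5],[37,0],[43,16],[45,17],[49,0]]
[[10,11],[18,0],[30,5],[37,0],[43,16],[45,17],[49,0]]
[[7,3],[10,11],[18,0],[30,5],[37,0],[43,16],[45,17],[49,0]]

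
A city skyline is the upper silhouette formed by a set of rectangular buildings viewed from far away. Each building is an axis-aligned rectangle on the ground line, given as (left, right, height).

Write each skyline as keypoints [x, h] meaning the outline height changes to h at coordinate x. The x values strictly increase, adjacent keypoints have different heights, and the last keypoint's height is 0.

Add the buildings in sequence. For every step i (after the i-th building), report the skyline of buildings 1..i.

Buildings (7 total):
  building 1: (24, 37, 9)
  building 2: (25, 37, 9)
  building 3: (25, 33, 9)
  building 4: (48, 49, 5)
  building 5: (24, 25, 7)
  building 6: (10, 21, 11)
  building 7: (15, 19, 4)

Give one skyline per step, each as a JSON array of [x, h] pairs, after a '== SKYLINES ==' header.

== SKYLINES ==
[[24,9],[37,0]]
[[24,9],[37,0]]
[[24,9],[37,0]]
[[24,9],[37,0],[48,5],[49,0]]
[[24,9],[37,0],[48,5],[49,0]]
[[10,11],[21,0],[24,9],[37,0],[48,5],[49,0]]
[[10,11],[21,0],[24,9],[37,0],[48,5],[49,0]]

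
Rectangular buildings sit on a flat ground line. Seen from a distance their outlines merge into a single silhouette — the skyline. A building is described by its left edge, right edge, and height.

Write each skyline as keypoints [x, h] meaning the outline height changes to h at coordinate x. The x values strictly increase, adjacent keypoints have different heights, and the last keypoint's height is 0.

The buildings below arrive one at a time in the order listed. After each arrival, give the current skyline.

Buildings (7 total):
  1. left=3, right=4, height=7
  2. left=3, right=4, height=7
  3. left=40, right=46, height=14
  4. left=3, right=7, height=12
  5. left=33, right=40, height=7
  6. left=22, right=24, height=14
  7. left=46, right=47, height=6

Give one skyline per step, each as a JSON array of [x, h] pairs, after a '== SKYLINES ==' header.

== SKYLINES ==
[[3,7],[4,0]]
[[3,7],[4,0]]
[[3,7],[4,0],[40,14],[46,0]]
[[3,12],[7,0],[40,14],[46,0]]
[[3,12],[7,0],[33,7],[40,14],[46,0]]
[[3,12],[7,0],[22,14],[24,0],[33,7],[40,14],[46,0]]
[[3,12],[7,0],[22,14],[24,0],[33,7],[40,14],[46,6],[47,0]]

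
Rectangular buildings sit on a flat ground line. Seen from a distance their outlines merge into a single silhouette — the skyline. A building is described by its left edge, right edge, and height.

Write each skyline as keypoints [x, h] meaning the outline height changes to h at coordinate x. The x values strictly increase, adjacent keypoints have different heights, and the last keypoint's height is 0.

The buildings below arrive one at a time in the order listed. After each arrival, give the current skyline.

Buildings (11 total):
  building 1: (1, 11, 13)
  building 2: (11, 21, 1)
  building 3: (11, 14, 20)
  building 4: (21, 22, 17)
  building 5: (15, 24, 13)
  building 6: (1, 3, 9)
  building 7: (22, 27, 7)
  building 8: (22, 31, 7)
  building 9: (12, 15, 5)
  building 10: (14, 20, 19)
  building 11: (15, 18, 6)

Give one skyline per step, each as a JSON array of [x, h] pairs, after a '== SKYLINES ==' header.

== SKYLINES ==
[[1,13],[11,0]]
[[1,13],[11,1],[21,0]]
[[1,13],[11,20],[14,1],[21,0]]
[[1,13],[11,20],[14,1],[21,17],[22,0]]
[[1,13],[11,20],[14,1],[15,13],[21,17],[22,13],[24,0]]
[[1,13],[11,20],[14,1],[15,13],[21,17],[22,13],[24,0]]
[[1,13],[11,20],[14,1],[15,13],[21,17],[22,13],[24,7],[27,0]]
[[1,13],[11,20],[14,1],[15,13],[21,17],[22,13],[24,7],[31,0]]
[[1,13],[11,20],[14,5],[15,13],[21,17],[22,13],[24,7],[31,0]]
[[1,13],[11,20],[14,19],[20,13],[21,17],[22,13],[24,7],[31,0]]
[[1,13],[11,20],[14,19],[20,13],[21,17],[22,13],[24,7],[31,0]]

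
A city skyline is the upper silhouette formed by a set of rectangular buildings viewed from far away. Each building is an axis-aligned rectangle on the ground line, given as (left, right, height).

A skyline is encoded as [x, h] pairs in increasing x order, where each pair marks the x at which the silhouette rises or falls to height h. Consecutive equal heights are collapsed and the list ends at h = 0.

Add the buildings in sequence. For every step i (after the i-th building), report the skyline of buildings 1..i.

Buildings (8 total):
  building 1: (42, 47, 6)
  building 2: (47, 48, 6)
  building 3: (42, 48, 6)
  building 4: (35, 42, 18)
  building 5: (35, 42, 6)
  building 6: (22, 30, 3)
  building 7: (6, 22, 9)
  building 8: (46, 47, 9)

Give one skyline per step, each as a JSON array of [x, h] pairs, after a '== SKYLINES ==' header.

== SKYLINES ==
[[42,6],[47,0]]
[[42,6],[48,0]]
[[42,6],[48,0]]
[[35,18],[42,6],[48,0]]
[[35,18],[42,6],[48,0]]
[[22,3],[30,0],[35,18],[42,6],[48,0]]
[[6,9],[22,3],[30,0],[35,18],[42,6],[48,0]]
[[6,9],[22,3],[30,0],[35,18],[42,6],[46,9],[47,6],[48,0]]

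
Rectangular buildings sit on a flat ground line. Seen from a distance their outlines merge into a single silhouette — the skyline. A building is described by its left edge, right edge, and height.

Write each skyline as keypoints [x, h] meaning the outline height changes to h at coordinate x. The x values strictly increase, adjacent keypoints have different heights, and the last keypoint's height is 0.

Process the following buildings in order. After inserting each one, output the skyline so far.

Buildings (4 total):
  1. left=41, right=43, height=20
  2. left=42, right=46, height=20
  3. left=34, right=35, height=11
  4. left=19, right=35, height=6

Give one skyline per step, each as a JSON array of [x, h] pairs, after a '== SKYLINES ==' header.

== SKYLINES ==
[[41,20],[43,0]]
[[41,20],[46,0]]
[[34,11],[35,0],[41,20],[46,0]]
[[19,6],[34,11],[35,0],[41,20],[46,0]]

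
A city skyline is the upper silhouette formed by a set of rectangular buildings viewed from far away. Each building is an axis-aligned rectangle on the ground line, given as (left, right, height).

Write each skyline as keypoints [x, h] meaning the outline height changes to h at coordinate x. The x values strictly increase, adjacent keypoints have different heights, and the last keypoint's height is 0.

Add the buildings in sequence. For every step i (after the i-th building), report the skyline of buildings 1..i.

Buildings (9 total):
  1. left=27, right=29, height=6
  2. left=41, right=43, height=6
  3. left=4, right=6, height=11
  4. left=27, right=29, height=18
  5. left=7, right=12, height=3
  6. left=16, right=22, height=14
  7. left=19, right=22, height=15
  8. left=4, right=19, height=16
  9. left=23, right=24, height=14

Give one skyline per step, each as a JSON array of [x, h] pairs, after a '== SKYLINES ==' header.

== SKYLINES ==
[[27,6],[29,0]]
[[27,6],[29,0],[41,6],[43,0]]
[[4,11],[6,0],[27,6],[29,0],[41,6],[43,0]]
[[4,11],[6,0],[27,18],[29,0],[41,6],[43,0]]
[[4,11],[6,0],[7,3],[12,0],[27,18],[29,0],[41,6],[43,0]]
[[4,11],[6,0],[7,3],[12,0],[16,14],[22,0],[27,18],[29,0],[41,6],[43,0]]
[[4,11],[6,0],[7,3],[12,0],[16,14],[19,15],[22,0],[27,18],[29,0],[41,6],[43,0]]
[[4,16],[19,15],[22,0],[27,18],[29,0],[41,6],[43,0]]
[[4,16],[19,15],[22,0],[23,14],[24,0],[27,18],[29,0],[41,6],[43,0]]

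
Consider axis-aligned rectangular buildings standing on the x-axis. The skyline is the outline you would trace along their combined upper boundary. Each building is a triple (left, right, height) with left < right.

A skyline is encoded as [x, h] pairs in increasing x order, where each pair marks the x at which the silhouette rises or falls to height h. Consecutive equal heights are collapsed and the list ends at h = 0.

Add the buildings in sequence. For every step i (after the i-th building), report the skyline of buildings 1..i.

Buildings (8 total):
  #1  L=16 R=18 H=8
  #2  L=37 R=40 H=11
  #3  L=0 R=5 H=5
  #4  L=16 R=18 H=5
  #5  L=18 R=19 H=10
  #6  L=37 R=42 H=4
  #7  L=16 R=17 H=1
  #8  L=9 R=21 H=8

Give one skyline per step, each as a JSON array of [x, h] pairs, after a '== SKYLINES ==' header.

== SKYLINES ==
[[16,8],[18,0]]
[[16,8],[18,0],[37,11],[40,0]]
[[0,5],[5,0],[16,8],[18,0],[37,11],[40,0]]
[[0,5],[5,0],[16,8],[18,0],[37,11],[40,0]]
[[0,5],[5,0],[16,8],[18,10],[19,0],[37,11],[40,0]]
[[0,5],[5,0],[16,8],[18,10],[19,0],[37,11],[40,4],[42,0]]
[[0,5],[5,0],[16,8],[18,10],[19,0],[37,11],[40,4],[42,0]]
[[0,5],[5,0],[9,8],[18,10],[19,8],[21,0],[37,11],[40,4],[42,0]]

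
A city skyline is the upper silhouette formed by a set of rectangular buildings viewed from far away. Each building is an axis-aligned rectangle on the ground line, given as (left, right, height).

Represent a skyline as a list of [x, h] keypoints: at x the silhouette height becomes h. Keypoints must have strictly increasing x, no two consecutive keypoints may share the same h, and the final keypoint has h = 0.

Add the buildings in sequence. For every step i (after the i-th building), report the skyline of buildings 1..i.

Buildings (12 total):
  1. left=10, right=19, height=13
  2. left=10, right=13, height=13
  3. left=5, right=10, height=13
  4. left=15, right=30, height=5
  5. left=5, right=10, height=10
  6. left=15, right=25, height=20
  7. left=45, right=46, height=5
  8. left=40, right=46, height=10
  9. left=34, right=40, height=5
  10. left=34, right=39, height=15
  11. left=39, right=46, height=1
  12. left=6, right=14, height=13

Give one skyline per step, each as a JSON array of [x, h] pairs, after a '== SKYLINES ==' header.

== SKYLINES ==
[[10,13],[19,0]]
[[10,13],[19,0]]
[[5,13],[19,0]]
[[5,13],[19,5],[30,0]]
[[5,13],[19,5],[30,0]]
[[5,13],[15,20],[25,5],[30,0]]
[[5,13],[15,20],[25,5],[30,0],[45,5],[46,0]]
[[5,13],[15,20],[25,5],[30,0],[40,10],[46,0]]
[[5,13],[15,20],[25,5],[30,0],[34,5],[40,10],[46,0]]
[[5,13],[15,20],[25,5],[30,0],[34,15],[39,5],[40,10],[46,0]]
[[5,13],[15,20],[25,5],[30,0],[34,15],[39,5],[40,10],[46,0]]
[[5,13],[15,20],[25,5],[30,0],[34,15],[39,5],[40,10],[46,0]]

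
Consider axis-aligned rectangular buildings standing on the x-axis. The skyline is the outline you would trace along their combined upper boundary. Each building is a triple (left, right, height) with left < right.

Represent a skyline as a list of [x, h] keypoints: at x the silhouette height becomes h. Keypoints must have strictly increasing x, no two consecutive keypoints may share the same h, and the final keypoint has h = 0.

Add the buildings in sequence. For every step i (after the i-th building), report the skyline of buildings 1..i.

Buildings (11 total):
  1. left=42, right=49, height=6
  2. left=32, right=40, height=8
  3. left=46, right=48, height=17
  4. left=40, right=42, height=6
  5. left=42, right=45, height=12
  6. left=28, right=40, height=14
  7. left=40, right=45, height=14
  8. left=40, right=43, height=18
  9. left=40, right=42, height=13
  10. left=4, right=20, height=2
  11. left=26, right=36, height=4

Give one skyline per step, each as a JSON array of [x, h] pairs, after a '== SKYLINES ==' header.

== SKYLINES ==
[[42,6],[49,0]]
[[32,8],[40,0],[42,6],[49,0]]
[[32,8],[40,0],[42,6],[46,17],[48,6],[49,0]]
[[32,8],[40,6],[46,17],[48,6],[49,0]]
[[32,8],[40,6],[42,12],[45,6],[46,17],[48,6],[49,0]]
[[28,14],[40,6],[42,12],[45,6],[46,17],[48,6],[49,0]]
[[28,14],[45,6],[46,17],[48,6],[49,0]]
[[28,14],[40,18],[43,14],[45,6],[46,17],[48,6],[49,0]]
[[28,14],[40,18],[43,14],[45,6],[46,17],[48,6],[49,0]]
[[4,2],[20,0],[28,14],[40,18],[43,14],[45,6],[46,17],[48,6],[49,0]]
[[4,2],[20,0],[26,4],[28,14],[40,18],[43,14],[45,6],[46,17],[48,6],[49,0]]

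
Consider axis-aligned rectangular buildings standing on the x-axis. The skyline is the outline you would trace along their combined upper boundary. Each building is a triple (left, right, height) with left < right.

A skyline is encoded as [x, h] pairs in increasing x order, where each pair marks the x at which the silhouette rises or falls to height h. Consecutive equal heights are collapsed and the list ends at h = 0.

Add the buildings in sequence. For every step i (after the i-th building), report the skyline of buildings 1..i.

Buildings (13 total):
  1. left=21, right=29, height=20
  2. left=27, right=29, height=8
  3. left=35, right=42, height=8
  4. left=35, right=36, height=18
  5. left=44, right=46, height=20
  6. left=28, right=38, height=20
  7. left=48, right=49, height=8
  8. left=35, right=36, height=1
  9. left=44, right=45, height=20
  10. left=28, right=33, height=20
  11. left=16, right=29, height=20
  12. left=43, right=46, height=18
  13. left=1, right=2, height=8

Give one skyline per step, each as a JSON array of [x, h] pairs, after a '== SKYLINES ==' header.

== SKYLINES ==
[[21,20],[29,0]]
[[21,20],[29,0]]
[[21,20],[29,0],[35,8],[42,0]]
[[21,20],[29,0],[35,18],[36,8],[42,0]]
[[21,20],[29,0],[35,18],[36,8],[42,0],[44,20],[46,0]]
[[21,20],[38,8],[42,0],[44,20],[46,0]]
[[21,20],[38,8],[42,0],[44,20],[46,0],[48,8],[49,0]]
[[21,20],[38,8],[42,0],[44,20],[46,0],[48,8],[49,0]]
[[21,20],[38,8],[42,0],[44,20],[46,0],[48,8],[49,0]]
[[21,20],[38,8],[42,0],[44,20],[46,0],[48,8],[49,0]]
[[16,20],[38,8],[42,0],[44,20],[46,0],[48,8],[49,0]]
[[16,20],[38,8],[42,0],[43,18],[44,20],[46,0],[48,8],[49,0]]
[[1,8],[2,0],[16,20],[38,8],[42,0],[43,18],[44,20],[46,0],[48,8],[49,0]]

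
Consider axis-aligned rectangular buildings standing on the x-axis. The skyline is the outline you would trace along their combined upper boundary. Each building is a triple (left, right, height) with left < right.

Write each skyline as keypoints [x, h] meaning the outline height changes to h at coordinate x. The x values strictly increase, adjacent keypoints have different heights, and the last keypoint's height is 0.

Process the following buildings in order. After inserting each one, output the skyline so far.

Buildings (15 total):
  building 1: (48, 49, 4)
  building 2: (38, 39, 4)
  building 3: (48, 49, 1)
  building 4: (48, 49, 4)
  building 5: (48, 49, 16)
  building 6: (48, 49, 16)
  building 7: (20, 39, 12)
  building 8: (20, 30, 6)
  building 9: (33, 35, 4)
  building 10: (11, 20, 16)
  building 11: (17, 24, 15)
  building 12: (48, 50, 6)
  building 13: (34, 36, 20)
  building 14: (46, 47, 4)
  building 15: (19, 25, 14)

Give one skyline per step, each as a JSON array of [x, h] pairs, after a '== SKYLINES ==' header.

== SKYLINES ==
[[48,4],[49,0]]
[[38,4],[39,0],[48,4],[49,0]]
[[38,4],[39,0],[48,4],[49,0]]
[[38,4],[39,0],[48,4],[49,0]]
[[38,4],[39,0],[48,16],[49,0]]
[[38,4],[39,0],[48,16],[49,0]]
[[20,12],[39,0],[48,16],[49,0]]
[[20,12],[39,0],[48,16],[49,0]]
[[20,12],[39,0],[48,16],[49,0]]
[[11,16],[20,12],[39,0],[48,16],[49,0]]
[[11,16],[20,15],[24,12],[39,0],[48,16],[49,0]]
[[11,16],[20,15],[24,12],[39,0],[48,16],[49,6],[50,0]]
[[11,16],[20,15],[24,12],[34,20],[36,12],[39,0],[48,16],[49,6],[50,0]]
[[11,16],[20,15],[24,12],[34,20],[36,12],[39,0],[46,4],[47,0],[48,16],[49,6],[50,0]]
[[11,16],[20,15],[24,14],[25,12],[34,20],[36,12],[39,0],[46,4],[47,0],[48,16],[49,6],[50,0]]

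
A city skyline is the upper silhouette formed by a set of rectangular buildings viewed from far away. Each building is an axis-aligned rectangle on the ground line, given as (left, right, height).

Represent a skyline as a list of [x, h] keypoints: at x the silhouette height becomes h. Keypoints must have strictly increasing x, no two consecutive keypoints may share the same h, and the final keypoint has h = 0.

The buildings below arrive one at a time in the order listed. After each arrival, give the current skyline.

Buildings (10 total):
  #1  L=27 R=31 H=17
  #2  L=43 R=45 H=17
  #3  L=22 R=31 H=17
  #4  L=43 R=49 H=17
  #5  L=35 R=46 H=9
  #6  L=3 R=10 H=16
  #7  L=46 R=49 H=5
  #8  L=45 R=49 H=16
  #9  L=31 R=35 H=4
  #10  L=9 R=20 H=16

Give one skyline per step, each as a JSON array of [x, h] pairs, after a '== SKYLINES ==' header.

== SKYLINES ==
[[27,17],[31,0]]
[[27,17],[31,0],[43,17],[45,0]]
[[22,17],[31,0],[43,17],[45,0]]
[[22,17],[31,0],[43,17],[49,0]]
[[22,17],[31,0],[35,9],[43,17],[49,0]]
[[3,16],[10,0],[22,17],[31,0],[35,9],[43,17],[49,0]]
[[3,16],[10,0],[22,17],[31,0],[35,9],[43,17],[49,0]]
[[3,16],[10,0],[22,17],[31,0],[35,9],[43,17],[49,0]]
[[3,16],[10,0],[22,17],[31,4],[35,9],[43,17],[49,0]]
[[3,16],[20,0],[22,17],[31,4],[35,9],[43,17],[49,0]]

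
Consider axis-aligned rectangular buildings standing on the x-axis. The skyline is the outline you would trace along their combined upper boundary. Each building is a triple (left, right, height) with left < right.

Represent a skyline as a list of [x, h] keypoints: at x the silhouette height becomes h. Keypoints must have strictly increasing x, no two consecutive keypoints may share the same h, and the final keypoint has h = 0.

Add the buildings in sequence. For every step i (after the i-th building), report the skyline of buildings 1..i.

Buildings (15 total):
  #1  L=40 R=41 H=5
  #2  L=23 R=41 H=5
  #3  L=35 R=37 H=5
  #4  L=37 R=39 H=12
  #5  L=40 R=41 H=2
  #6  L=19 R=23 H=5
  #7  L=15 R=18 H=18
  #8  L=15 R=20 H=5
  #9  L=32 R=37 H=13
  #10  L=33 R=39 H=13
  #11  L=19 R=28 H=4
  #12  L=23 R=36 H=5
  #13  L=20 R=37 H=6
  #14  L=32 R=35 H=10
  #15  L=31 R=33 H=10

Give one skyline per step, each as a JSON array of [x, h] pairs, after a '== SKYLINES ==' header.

== SKYLINES ==
[[40,5],[41,0]]
[[23,5],[41,0]]
[[23,5],[41,0]]
[[23,5],[37,12],[39,5],[41,0]]
[[23,5],[37,12],[39,5],[41,0]]
[[19,5],[37,12],[39,5],[41,0]]
[[15,18],[18,0],[19,5],[37,12],[39,5],[41,0]]
[[15,18],[18,5],[37,12],[39,5],[41,0]]
[[15,18],[18,5],[32,13],[37,12],[39,5],[41,0]]
[[15,18],[18,5],[32,13],[39,5],[41,0]]
[[15,18],[18,5],[32,13],[39,5],[41,0]]
[[15,18],[18,5],[32,13],[39,5],[41,0]]
[[15,18],[18,5],[20,6],[32,13],[39,5],[41,0]]
[[15,18],[18,5],[20,6],[32,13],[39,5],[41,0]]
[[15,18],[18,5],[20,6],[31,10],[32,13],[39,5],[41,0]]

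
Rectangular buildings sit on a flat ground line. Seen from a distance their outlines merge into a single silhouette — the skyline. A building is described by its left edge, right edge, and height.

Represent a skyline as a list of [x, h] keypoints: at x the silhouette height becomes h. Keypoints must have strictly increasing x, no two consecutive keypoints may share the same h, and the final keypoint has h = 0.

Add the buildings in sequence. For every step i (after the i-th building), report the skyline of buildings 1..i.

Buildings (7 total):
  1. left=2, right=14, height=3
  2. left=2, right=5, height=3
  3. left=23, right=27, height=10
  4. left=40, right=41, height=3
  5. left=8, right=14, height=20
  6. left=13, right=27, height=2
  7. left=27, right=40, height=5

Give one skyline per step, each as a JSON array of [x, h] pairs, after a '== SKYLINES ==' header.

== SKYLINES ==
[[2,3],[14,0]]
[[2,3],[14,0]]
[[2,3],[14,0],[23,10],[27,0]]
[[2,3],[14,0],[23,10],[27,0],[40,3],[41,0]]
[[2,3],[8,20],[14,0],[23,10],[27,0],[40,3],[41,0]]
[[2,3],[8,20],[14,2],[23,10],[27,0],[40,3],[41,0]]
[[2,3],[8,20],[14,2],[23,10],[27,5],[40,3],[41,0]]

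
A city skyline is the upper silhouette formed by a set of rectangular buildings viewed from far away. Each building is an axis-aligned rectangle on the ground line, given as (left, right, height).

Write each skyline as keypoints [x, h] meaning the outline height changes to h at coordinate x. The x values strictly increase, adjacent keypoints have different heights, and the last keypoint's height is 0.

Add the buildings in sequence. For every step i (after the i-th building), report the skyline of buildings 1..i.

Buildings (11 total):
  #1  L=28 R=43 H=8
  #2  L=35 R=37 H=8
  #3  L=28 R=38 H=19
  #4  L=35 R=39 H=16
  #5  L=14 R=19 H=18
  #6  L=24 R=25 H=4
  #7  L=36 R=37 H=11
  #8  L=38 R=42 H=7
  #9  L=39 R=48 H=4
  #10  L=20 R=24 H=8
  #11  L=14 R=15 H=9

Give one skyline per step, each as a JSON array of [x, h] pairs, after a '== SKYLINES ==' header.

== SKYLINES ==
[[28,8],[43,0]]
[[28,8],[43,0]]
[[28,19],[38,8],[43,0]]
[[28,19],[38,16],[39,8],[43,0]]
[[14,18],[19,0],[28,19],[38,16],[39,8],[43,0]]
[[14,18],[19,0],[24,4],[25,0],[28,19],[38,16],[39,8],[43,0]]
[[14,18],[19,0],[24,4],[25,0],[28,19],[38,16],[39,8],[43,0]]
[[14,18],[19,0],[24,4],[25,0],[28,19],[38,16],[39,8],[43,0]]
[[14,18],[19,0],[24,4],[25,0],[28,19],[38,16],[39,8],[43,4],[48,0]]
[[14,18],[19,0],[20,8],[24,4],[25,0],[28,19],[38,16],[39,8],[43,4],[48,0]]
[[14,18],[19,0],[20,8],[24,4],[25,0],[28,19],[38,16],[39,8],[43,4],[48,0]]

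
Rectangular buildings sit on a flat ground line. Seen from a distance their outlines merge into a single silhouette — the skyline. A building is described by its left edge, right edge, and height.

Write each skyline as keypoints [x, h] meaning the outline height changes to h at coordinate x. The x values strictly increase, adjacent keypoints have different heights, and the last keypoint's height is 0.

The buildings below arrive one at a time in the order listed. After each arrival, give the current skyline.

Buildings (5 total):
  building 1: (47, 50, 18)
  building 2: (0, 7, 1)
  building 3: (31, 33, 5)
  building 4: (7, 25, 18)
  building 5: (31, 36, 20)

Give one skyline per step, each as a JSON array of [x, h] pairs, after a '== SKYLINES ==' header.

== SKYLINES ==
[[47,18],[50,0]]
[[0,1],[7,0],[47,18],[50,0]]
[[0,1],[7,0],[31,5],[33,0],[47,18],[50,0]]
[[0,1],[7,18],[25,0],[31,5],[33,0],[47,18],[50,0]]
[[0,1],[7,18],[25,0],[31,20],[36,0],[47,18],[50,0]]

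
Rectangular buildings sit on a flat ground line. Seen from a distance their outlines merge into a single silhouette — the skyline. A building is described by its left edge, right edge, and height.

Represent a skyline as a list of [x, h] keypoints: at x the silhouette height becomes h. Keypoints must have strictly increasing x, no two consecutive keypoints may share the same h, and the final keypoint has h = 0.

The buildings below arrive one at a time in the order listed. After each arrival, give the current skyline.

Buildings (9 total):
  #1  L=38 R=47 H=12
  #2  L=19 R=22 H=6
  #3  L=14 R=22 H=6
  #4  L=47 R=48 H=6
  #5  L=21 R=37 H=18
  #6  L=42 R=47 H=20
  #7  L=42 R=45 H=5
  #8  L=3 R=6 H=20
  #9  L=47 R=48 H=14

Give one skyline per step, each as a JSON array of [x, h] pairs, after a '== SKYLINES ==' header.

== SKYLINES ==
[[38,12],[47,0]]
[[19,6],[22,0],[38,12],[47,0]]
[[14,6],[22,0],[38,12],[47,0]]
[[14,6],[22,0],[38,12],[47,6],[48,0]]
[[14,6],[21,18],[37,0],[38,12],[47,6],[48,0]]
[[14,6],[21,18],[37,0],[38,12],[42,20],[47,6],[48,0]]
[[14,6],[21,18],[37,0],[38,12],[42,20],[47,6],[48,0]]
[[3,20],[6,0],[14,6],[21,18],[37,0],[38,12],[42,20],[47,6],[48,0]]
[[3,20],[6,0],[14,6],[21,18],[37,0],[38,12],[42,20],[47,14],[48,0]]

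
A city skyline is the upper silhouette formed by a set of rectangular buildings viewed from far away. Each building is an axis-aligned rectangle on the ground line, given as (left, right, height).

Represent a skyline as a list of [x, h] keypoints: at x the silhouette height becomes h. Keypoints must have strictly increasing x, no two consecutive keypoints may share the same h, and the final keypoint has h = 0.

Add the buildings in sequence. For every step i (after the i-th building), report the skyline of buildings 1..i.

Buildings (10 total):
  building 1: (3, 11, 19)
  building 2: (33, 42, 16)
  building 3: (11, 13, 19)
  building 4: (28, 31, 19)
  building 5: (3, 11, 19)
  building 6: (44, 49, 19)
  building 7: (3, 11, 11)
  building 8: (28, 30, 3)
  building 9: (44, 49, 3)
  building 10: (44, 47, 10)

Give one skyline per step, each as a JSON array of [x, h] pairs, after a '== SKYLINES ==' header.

== SKYLINES ==
[[3,19],[11,0]]
[[3,19],[11,0],[33,16],[42,0]]
[[3,19],[13,0],[33,16],[42,0]]
[[3,19],[13,0],[28,19],[31,0],[33,16],[42,0]]
[[3,19],[13,0],[28,19],[31,0],[33,16],[42,0]]
[[3,19],[13,0],[28,19],[31,0],[33,16],[42,0],[44,19],[49,0]]
[[3,19],[13,0],[28,19],[31,0],[33,16],[42,0],[44,19],[49,0]]
[[3,19],[13,0],[28,19],[31,0],[33,16],[42,0],[44,19],[49,0]]
[[3,19],[13,0],[28,19],[31,0],[33,16],[42,0],[44,19],[49,0]]
[[3,19],[13,0],[28,19],[31,0],[33,16],[42,0],[44,19],[49,0]]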